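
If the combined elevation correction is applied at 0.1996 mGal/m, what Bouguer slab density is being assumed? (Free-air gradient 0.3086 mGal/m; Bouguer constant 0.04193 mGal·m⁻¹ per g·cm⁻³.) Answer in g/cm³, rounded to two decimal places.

2.60

0.1996 = 0.3086 − 0.04193 × ρ
ρ = (0.3086 − 0.1996) / 0.04193 = 2.60 g/cm³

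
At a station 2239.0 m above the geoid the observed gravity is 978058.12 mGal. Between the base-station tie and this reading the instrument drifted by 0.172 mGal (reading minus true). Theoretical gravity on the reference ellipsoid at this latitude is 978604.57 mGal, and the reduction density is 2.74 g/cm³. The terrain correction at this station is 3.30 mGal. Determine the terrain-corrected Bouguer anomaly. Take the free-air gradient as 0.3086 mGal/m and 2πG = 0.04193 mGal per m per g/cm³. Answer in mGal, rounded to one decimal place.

-109.6

Drift-corrected reading = 978058.12 − (0.172) = 978057.948 mGal
Free-air correction = 0.3086 × 2239.0 = 690.96 mGal
Free-air anomaly = 978057.948 − 978604.57 + (690.96) = 144.338 mGal
Bouguer slab correction = 0.04193 × 2.74 × 2239.0 = 257.23 mGal
Simple Bouguer anomaly = 144.338 − (257.23) = -112.892 mGal
Complete Bouguer anomaly = -112.892 + 3.30 = -109.592 mGal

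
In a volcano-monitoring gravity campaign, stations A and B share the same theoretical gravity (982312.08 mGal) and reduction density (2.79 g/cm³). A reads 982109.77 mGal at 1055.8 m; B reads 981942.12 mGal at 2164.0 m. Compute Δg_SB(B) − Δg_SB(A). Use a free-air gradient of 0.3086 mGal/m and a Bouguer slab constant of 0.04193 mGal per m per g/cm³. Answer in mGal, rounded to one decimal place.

44.7

Δg_SB(A) = 982109.77 − 982312.08 + 0.3086×1055.8 − 0.04193×2.79×1055.8 = 0.00 mGal
Δg_SB(B) = 981942.12 − 982312.08 + 0.3086×2164.0 − 0.04193×2.79×2164.0 = 44.70 mGal
Difference = 44.70 − (0.00) = 44.70 mGal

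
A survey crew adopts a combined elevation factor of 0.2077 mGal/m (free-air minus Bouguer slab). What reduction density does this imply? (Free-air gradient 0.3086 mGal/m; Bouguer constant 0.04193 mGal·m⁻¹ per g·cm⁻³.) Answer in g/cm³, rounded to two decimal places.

2.41

0.2077 = 0.3086 − 0.04193 × ρ
ρ = (0.3086 − 0.2077) / 0.04193 = 2.41 g/cm³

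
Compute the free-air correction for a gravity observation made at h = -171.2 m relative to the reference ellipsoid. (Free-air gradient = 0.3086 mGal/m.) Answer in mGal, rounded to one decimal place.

-52.8

Free-air correction = 0.3086 × -171.2 = -52.8 mGal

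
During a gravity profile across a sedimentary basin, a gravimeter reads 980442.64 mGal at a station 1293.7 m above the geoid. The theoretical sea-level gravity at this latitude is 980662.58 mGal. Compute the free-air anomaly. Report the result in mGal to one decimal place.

179.3

Free-air correction = 0.3086 × 1293.7 = 399.24 mGal
Free-air anomaly = 980442.64 − 980662.58 + (399.24) = 179.30 mGal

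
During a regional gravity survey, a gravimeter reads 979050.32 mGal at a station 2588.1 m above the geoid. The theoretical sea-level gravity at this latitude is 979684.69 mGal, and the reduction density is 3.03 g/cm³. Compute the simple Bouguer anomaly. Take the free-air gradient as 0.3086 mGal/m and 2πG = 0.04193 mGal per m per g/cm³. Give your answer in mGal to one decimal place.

-164.5

Free-air correction = 0.3086 × 2588.1 = 798.69 mGal
Free-air anomaly = 979050.32 − 979684.69 + (798.69) = 164.32 mGal
Bouguer slab correction = 0.04193 × 3.03 × 2588.1 = 328.81 mGal
Simple Bouguer anomaly = 164.32 − (328.81) = -164.49 mGal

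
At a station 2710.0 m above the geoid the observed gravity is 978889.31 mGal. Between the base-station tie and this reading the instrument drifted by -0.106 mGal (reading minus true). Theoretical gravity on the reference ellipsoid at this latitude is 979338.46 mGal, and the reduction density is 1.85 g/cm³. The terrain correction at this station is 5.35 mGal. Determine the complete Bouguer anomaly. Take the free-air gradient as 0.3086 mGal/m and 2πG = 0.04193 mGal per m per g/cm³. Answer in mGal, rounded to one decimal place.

Drift-corrected reading = 978889.31 − (-0.106) = 978889.416 mGal
Free-air correction = 0.3086 × 2710.0 = 836.31 mGal
Free-air anomaly = 978889.416 − 979338.46 + (836.31) = 387.266 mGal
Bouguer slab correction = 0.04193 × 1.85 × 2710.0 = 210.22 mGal
Simple Bouguer anomaly = 387.266 − (210.22) = 177.046 mGal
Complete Bouguer anomaly = 177.046 + 5.35 = 182.396 mGal

182.4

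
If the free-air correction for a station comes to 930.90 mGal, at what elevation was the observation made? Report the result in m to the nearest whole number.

h = 930.90 / 0.3086 = 3016.53 m

3017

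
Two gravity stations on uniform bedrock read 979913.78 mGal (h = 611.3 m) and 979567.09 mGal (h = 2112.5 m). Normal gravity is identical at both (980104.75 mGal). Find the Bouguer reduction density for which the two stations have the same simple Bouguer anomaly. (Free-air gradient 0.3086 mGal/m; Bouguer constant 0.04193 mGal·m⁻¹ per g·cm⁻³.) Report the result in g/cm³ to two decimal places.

1.85

Δg_obs = 979567.09 − 979913.78 = -346.69 mGal over Δh = 2112.5 − 611.3 = 1501.2 m
Equal Bouguer anomalies ⇒ Δg_obs + (0.3086 − 0.04193ρ)·Δh = 0
0.3086 − 0.04193ρ = −Δg_obs/Δh = 0.23094
ρ = (0.3086 − 0.23094) / 0.04193 = 1.85 g/cm³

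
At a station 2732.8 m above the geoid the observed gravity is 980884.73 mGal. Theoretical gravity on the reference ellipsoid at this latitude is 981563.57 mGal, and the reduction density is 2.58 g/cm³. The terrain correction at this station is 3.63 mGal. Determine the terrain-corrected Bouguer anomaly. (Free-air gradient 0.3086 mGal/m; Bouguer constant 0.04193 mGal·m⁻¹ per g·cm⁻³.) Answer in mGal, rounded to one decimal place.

Free-air correction = 0.3086 × 2732.8 = 843.34 mGal
Free-air anomaly = 980884.73 − 981563.57 + (843.34) = 164.50 mGal
Bouguer slab correction = 0.04193 × 2.58 × 2732.8 = 295.63 mGal
Simple Bouguer anomaly = 164.50 − (295.63) = -131.13 mGal
Complete Bouguer anomaly = -131.13 + 3.63 = -127.50 mGal

-127.5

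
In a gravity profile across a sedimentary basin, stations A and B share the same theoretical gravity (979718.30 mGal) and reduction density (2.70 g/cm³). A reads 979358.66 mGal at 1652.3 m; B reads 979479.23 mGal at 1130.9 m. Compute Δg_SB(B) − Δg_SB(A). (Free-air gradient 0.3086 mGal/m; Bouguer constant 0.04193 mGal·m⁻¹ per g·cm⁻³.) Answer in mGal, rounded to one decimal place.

Δg_SB(A) = 979358.66 − 979718.30 + 0.3086×1652.3 − 0.04193×2.70×1652.3 = -36.80 mGal
Δg_SB(B) = 979479.23 − 979718.30 + 0.3086×1130.9 − 0.04193×2.70×1130.9 = -18.10 mGal
Difference = -18.10 − (-36.80) = 18.70 mGal

18.7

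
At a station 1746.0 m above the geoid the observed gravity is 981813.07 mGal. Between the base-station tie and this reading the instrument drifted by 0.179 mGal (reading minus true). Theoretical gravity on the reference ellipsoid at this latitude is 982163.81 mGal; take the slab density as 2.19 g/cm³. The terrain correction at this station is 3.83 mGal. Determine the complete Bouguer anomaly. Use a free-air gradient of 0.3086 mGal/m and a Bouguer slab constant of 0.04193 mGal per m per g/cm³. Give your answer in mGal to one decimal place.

Drift-corrected reading = 981813.07 − (0.179) = 981812.891 mGal
Free-air correction = 0.3086 × 1746.0 = 538.82 mGal
Free-air anomaly = 981812.891 − 982163.81 + (538.82) = 187.901 mGal
Bouguer slab correction = 0.04193 × 2.19 × 1746.0 = 160.33 mGal
Simple Bouguer anomaly = 187.901 − (160.33) = 27.571 mGal
Complete Bouguer anomaly = 27.571 + 3.83 = 31.401 mGal

31.4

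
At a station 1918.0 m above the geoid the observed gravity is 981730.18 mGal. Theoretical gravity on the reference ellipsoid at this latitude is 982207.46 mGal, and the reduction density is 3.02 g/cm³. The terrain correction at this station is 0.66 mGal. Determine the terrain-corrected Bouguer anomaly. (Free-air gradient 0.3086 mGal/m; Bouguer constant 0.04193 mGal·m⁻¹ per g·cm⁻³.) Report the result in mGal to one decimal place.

Free-air correction = 0.3086 × 1918.0 = 591.89 mGal
Free-air anomaly = 981730.18 − 982207.46 + (591.89) = 114.61 mGal
Bouguer slab correction = 0.04193 × 3.02 × 1918.0 = 242.87 mGal
Simple Bouguer anomaly = 114.61 − (242.87) = -128.26 mGal
Complete Bouguer anomaly = -128.26 + 0.66 = -127.60 mGal

-127.6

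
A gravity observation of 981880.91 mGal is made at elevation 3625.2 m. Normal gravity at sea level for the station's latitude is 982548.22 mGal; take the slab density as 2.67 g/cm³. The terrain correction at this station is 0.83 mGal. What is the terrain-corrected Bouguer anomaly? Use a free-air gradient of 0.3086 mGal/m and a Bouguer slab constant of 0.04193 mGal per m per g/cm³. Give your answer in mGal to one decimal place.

46.4

Free-air correction = 0.3086 × 3625.2 = 1118.74 mGal
Free-air anomaly = 981880.91 − 982548.22 + (1118.74) = 451.43 mGal
Bouguer slab correction = 0.04193 × 2.67 × 3625.2 = 405.85 mGal
Simple Bouguer anomaly = 451.43 − (405.85) = 45.58 mGal
Complete Bouguer anomaly = 45.58 + 0.83 = 46.41 mGal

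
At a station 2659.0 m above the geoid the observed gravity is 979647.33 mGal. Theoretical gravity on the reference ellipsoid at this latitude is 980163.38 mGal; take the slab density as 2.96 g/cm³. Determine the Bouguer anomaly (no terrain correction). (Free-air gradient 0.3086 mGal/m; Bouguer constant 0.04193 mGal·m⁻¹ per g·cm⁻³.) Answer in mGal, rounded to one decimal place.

-25.5

Free-air correction = 0.3086 × 2659.0 = 820.57 mGal
Free-air anomaly = 979647.33 − 980163.38 + (820.57) = 304.52 mGal
Bouguer slab correction = 0.04193 × 2.96 × 2659.0 = 330.02 mGal
Simple Bouguer anomaly = 304.52 − (330.02) = -25.50 mGal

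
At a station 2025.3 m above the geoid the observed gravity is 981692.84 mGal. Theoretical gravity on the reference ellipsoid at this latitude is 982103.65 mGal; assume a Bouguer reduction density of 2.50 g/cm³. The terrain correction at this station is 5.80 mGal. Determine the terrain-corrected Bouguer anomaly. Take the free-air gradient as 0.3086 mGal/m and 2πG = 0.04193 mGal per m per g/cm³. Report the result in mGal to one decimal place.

7.7

Free-air correction = 0.3086 × 2025.3 = 625.01 mGal
Free-air anomaly = 981692.84 − 982103.65 + (625.01) = 214.20 mGal
Bouguer slab correction = 0.04193 × 2.50 × 2025.3 = 212.30 mGal
Simple Bouguer anomaly = 214.20 − (212.30) = 1.90 mGal
Complete Bouguer anomaly = 1.90 + 5.80 = 7.70 mGal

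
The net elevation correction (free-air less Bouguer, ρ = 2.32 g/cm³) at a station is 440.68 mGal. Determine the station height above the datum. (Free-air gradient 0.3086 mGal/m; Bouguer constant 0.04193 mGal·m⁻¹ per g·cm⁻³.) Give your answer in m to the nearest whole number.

Combined gradient = 0.3086 − 0.04193 × 2.32 = 0.2113224 mGal/m
h = 440.68 / 0.2113224 = 2085.34 m

2085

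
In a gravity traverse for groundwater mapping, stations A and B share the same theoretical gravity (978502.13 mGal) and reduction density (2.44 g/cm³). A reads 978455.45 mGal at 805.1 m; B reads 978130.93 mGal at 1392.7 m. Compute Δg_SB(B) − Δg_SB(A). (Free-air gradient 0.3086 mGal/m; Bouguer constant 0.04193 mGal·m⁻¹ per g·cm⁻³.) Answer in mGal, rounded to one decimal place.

Δg_SB(A) = 978455.45 − 978502.13 + 0.3086×805.1 − 0.04193×2.44×805.1 = 119.40 mGal
Δg_SB(B) = 978130.93 − 978502.13 + 0.3086×1392.7 − 0.04193×2.44×1392.7 = -83.90 mGal
Difference = -83.90 − (119.40) = -203.30 mGal

-203.3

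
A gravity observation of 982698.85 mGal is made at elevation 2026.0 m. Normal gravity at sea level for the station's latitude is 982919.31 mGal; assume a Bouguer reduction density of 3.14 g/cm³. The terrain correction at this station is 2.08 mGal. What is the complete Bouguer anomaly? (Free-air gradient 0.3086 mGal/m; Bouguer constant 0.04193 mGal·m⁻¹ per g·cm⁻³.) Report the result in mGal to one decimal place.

Free-air correction = 0.3086 × 2026.0 = 625.22 mGal
Free-air anomaly = 982698.85 − 982919.31 + (625.22) = 404.76 mGal
Bouguer slab correction = 0.04193 × 3.14 × 2026.0 = 266.74 mGal
Simple Bouguer anomaly = 404.76 − (266.74) = 138.02 mGal
Complete Bouguer anomaly = 138.02 + 2.08 = 140.10 mGal

140.1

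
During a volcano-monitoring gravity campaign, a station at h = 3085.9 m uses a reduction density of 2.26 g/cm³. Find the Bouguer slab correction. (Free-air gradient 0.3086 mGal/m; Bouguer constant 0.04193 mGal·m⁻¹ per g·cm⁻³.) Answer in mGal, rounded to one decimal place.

292.4

Bouguer slab correction = 0.04193 × 2.26 × 3085.9 = 292.4 mGal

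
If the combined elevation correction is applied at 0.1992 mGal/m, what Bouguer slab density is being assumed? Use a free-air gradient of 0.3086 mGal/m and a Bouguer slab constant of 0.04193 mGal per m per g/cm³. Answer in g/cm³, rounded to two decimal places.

0.1992 = 0.3086 − 0.04193 × ρ
ρ = (0.3086 − 0.1992) / 0.04193 = 2.61 g/cm³

2.61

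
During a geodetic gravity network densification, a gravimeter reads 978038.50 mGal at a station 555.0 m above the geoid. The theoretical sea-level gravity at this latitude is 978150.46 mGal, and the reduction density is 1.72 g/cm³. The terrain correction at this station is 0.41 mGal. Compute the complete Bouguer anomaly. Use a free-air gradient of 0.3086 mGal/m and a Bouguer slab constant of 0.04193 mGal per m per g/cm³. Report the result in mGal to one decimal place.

19.7

Free-air correction = 0.3086 × 555.0 = 171.27 mGal
Free-air anomaly = 978038.50 − 978150.46 + (171.27) = 59.31 mGal
Bouguer slab correction = 0.04193 × 1.72 × 555.0 = 40.03 mGal
Simple Bouguer anomaly = 59.31 − (40.03) = 19.28 mGal
Complete Bouguer anomaly = 19.28 + 0.41 = 19.69 mGal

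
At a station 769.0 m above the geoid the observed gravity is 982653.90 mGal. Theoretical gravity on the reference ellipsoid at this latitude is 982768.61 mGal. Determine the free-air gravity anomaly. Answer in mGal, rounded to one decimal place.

Free-air correction = 0.3086 × 769.0 = 237.31 mGal
Free-air anomaly = 982653.90 − 982768.61 + (237.31) = 122.60 mGal

122.6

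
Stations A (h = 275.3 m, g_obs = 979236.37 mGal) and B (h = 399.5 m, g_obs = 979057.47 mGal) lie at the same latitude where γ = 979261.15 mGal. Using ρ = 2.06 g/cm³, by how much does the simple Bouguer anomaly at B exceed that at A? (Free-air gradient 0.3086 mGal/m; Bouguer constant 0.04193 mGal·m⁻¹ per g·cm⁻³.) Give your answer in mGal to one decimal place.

Δg_SB(A) = 979236.37 − 979261.15 + 0.3086×275.3 − 0.04193×2.06×275.3 = 36.40 mGal
Δg_SB(B) = 979057.47 − 979261.15 + 0.3086×399.5 − 0.04193×2.06×399.5 = -114.90 mGal
Difference = -114.90 − (36.40) = -151.30 mGal

-151.3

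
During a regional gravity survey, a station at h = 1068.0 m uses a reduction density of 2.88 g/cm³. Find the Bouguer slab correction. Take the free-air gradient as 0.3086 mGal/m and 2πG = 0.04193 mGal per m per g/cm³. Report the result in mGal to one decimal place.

129.0

Bouguer slab correction = 0.04193 × 2.88 × 1068.0 = 129.0 mGal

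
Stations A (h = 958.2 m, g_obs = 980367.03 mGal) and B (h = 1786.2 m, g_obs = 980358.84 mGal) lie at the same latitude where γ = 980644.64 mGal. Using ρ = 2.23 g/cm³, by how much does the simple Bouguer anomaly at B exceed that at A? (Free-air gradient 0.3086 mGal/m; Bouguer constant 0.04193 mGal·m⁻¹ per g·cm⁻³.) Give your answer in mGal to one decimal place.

Δg_SB(A) = 980367.03 − 980644.64 + 0.3086×958.2 − 0.04193×2.23×958.2 = -71.50 mGal
Δg_SB(B) = 980358.84 − 980644.64 + 0.3086×1786.2 − 0.04193×2.23×1786.2 = 98.40 mGal
Difference = 98.40 − (-71.50) = 169.90 mGal

169.9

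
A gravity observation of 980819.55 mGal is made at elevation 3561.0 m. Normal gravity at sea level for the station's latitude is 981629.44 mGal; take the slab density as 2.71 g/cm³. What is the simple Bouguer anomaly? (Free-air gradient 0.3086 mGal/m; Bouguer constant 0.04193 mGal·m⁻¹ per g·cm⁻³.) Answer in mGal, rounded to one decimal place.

-115.6

Free-air correction = 0.3086 × 3561.0 = 1098.92 mGal
Free-air anomaly = 980819.55 − 981629.44 + (1098.92) = 289.03 mGal
Bouguer slab correction = 0.04193 × 2.71 × 3561.0 = 404.64 mGal
Simple Bouguer anomaly = 289.03 − (404.64) = -115.61 mGal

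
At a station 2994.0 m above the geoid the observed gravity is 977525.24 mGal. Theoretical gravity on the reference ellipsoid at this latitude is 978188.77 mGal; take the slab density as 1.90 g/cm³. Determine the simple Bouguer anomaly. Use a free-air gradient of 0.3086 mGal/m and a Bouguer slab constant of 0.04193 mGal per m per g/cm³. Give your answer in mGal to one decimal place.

Free-air correction = 0.3086 × 2994.0 = 923.95 mGal
Free-air anomaly = 977525.24 − 978188.77 + (923.95) = 260.42 mGal
Bouguer slab correction = 0.04193 × 1.90 × 2994.0 = 238.52 mGal
Simple Bouguer anomaly = 260.42 − (238.52) = 21.90 mGal

21.9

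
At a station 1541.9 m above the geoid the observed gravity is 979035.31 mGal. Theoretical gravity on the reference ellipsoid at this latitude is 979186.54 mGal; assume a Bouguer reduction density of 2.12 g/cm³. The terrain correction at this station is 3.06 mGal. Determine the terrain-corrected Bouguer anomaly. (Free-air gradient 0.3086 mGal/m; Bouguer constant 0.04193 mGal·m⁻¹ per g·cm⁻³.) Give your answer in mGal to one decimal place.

190.6

Free-air correction = 0.3086 × 1541.9 = 475.83 mGal
Free-air anomaly = 979035.31 − 979186.54 + (475.83) = 324.60 mGal
Bouguer slab correction = 0.04193 × 2.12 × 1541.9 = 137.06 mGal
Simple Bouguer anomaly = 324.60 − (137.06) = 187.54 mGal
Complete Bouguer anomaly = 187.54 + 3.06 = 190.60 mGal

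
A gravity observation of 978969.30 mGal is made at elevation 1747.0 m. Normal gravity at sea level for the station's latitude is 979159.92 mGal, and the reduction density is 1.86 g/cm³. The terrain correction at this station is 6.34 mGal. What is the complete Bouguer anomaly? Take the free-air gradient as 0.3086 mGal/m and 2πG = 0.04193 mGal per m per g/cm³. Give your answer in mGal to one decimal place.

218.6

Free-air correction = 0.3086 × 1747.0 = 539.12 mGal
Free-air anomaly = 978969.30 − 979159.92 + (539.12) = 348.50 mGal
Bouguer slab correction = 0.04193 × 1.86 × 1747.0 = 136.25 mGal
Simple Bouguer anomaly = 348.50 − (136.25) = 212.25 mGal
Complete Bouguer anomaly = 212.25 + 6.34 = 218.59 mGal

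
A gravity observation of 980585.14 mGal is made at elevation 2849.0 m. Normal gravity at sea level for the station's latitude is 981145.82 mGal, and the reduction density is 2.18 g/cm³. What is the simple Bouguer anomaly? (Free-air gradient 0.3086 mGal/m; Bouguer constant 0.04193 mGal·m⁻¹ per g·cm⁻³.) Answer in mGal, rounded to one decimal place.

Free-air correction = 0.3086 × 2849.0 = 879.20 mGal
Free-air anomaly = 980585.14 − 981145.82 + (879.20) = 318.52 mGal
Bouguer slab correction = 0.04193 × 2.18 × 2849.0 = 260.42 mGal
Simple Bouguer anomaly = 318.52 − (260.42) = 58.10 mGal

58.1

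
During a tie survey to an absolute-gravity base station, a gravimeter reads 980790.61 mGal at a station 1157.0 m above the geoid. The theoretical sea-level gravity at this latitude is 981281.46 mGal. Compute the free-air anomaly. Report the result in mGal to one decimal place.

-133.8

Free-air correction = 0.3086 × 1157.0 = 357.05 mGal
Free-air anomaly = 980790.61 − 981281.46 + (357.05) = -133.80 mGal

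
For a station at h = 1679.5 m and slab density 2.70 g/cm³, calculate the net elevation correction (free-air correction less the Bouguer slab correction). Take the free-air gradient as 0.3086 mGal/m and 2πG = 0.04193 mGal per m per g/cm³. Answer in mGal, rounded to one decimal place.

Combined gradient = 0.3086 − 0.04193 × 2.70 = 0.1953890 mGal/m
Combined elevation correction = 0.1953890 × 1679.5 = 328.2 mGal

328.2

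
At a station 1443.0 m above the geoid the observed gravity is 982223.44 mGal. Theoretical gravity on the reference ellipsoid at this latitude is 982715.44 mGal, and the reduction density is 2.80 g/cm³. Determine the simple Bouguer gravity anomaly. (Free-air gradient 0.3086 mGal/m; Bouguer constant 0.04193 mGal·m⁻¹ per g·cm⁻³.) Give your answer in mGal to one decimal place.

Free-air correction = 0.3086 × 1443.0 = 445.31 mGal
Free-air anomaly = 982223.44 − 982715.44 + (445.31) = -46.69 mGal
Bouguer slab correction = 0.04193 × 2.80 × 1443.0 = 169.41 mGal
Simple Bouguer anomaly = -46.69 − (169.41) = -216.10 mGal

-216.1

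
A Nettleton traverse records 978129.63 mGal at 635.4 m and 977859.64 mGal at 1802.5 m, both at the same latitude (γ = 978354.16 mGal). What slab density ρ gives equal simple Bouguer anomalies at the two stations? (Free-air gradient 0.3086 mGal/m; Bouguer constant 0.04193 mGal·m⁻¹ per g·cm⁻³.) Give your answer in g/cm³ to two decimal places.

Δg_obs = 977859.64 − 978129.63 = -269.99 mGal over Δh = 1802.5 − 635.4 = 1167.1 m
Equal Bouguer anomalies ⇒ Δg_obs + (0.3086 − 0.04193ρ)·Δh = 0
0.3086 − 0.04193ρ = −Δg_obs/Δh = 0.23133
ρ = (0.3086 − 0.23133) / 0.04193 = 1.84 g/cm³

1.84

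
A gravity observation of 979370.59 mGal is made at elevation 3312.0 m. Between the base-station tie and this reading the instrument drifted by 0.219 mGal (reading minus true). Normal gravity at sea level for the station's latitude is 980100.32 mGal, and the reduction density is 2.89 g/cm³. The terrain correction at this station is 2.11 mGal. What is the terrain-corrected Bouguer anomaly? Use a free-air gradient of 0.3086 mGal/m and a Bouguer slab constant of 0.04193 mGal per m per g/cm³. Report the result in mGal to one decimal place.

-107.1

Drift-corrected reading = 979370.59 − (0.219) = 979370.371 mGal
Free-air correction = 0.3086 × 3312.0 = 1022.08 mGal
Free-air anomaly = 979370.371 − 980100.32 + (1022.08) = 292.131 mGal
Bouguer slab correction = 0.04193 × 2.89 × 3312.0 = 401.34 mGal
Simple Bouguer anomaly = 292.131 − (401.34) = -109.209 mGal
Complete Bouguer anomaly = -109.209 + 2.11 = -107.099 mGal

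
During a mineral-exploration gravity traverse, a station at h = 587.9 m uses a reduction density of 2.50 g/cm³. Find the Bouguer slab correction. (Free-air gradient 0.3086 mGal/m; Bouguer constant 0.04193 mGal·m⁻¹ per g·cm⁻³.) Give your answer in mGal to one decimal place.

Bouguer slab correction = 0.04193 × 2.50 × 587.9 = 61.6 mGal

61.6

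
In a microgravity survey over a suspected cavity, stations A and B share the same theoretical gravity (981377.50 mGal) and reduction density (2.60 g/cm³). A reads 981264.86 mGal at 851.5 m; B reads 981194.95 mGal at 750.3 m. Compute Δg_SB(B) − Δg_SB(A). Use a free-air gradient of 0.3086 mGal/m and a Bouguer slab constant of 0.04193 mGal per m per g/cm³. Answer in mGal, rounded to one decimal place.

Δg_SB(A) = 981264.86 − 981377.50 + 0.3086×851.5 − 0.04193×2.60×851.5 = 57.30 mGal
Δg_SB(B) = 981194.95 − 981377.50 + 0.3086×750.3 − 0.04193×2.60×750.3 = -32.80 mGal
Difference = -32.80 − (57.30) = -90.10 mGal

-90.1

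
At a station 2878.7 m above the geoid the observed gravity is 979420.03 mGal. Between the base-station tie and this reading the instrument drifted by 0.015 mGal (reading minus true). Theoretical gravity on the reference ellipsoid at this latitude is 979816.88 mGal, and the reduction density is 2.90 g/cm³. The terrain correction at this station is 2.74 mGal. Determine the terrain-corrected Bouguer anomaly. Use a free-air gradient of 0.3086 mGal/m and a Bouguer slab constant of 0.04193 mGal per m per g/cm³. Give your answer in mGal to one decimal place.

Drift-corrected reading = 979420.03 − (0.015) = 979420.015 mGal
Free-air correction = 0.3086 × 2878.7 = 888.37 mGal
Free-air anomaly = 979420.015 − 979816.88 + (888.37) = 491.505 mGal
Bouguer slab correction = 0.04193 × 2.90 × 2878.7 = 350.04 mGal
Simple Bouguer anomaly = 491.505 − (350.04) = 141.465 mGal
Complete Bouguer anomaly = 141.465 + 2.74 = 144.205 mGal

144.2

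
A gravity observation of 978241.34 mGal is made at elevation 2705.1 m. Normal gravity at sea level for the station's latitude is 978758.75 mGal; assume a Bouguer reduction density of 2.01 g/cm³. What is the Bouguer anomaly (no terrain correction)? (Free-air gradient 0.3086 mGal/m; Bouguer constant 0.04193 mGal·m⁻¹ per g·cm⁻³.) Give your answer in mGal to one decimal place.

89.4

Free-air correction = 0.3086 × 2705.1 = 834.79 mGal
Free-air anomaly = 978241.34 − 978758.75 + (834.79) = 317.38 mGal
Bouguer slab correction = 0.04193 × 2.01 × 2705.1 = 227.98 mGal
Simple Bouguer anomaly = 317.38 − (227.98) = 89.40 mGal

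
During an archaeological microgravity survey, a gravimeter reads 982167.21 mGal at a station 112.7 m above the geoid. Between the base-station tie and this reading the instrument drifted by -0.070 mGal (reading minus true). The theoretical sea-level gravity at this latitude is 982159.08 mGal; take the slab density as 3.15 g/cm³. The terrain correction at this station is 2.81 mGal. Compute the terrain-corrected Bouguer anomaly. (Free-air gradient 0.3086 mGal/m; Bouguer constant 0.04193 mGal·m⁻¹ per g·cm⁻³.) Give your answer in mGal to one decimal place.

30.9

Drift-corrected reading = 982167.21 − (-0.070) = 982167.280 mGal
Free-air correction = 0.3086 × 112.7 = 34.78 mGal
Free-air anomaly = 982167.280 − 982159.08 + (34.78) = 42.980 mGal
Bouguer slab correction = 0.04193 × 3.15 × 112.7 = 14.89 mGal
Simple Bouguer anomaly = 42.980 − (14.89) = 28.090 mGal
Complete Bouguer anomaly = 28.090 + 2.81 = 30.900 mGal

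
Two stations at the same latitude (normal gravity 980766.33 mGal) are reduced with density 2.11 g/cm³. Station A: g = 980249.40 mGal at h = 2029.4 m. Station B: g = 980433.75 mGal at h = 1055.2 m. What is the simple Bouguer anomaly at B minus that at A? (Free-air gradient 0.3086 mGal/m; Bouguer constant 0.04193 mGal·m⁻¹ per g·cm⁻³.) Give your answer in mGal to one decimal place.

Δg_SB(A) = 980249.40 − 980766.33 + 0.3086×2029.4 − 0.04193×2.11×2029.4 = -70.20 mGal
Δg_SB(B) = 980433.75 − 980766.33 + 0.3086×1055.2 − 0.04193×2.11×1055.2 = -100.30 mGal
Difference = -100.30 − (-70.20) = -30.10 mGal

-30.1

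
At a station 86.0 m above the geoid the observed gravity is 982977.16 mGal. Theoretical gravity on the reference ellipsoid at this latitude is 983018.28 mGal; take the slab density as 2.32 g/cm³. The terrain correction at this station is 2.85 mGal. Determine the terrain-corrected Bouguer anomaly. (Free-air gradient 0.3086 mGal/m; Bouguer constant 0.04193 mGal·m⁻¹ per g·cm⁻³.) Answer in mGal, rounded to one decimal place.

-20.1

Free-air correction = 0.3086 × 86.0 = 26.54 mGal
Free-air anomaly = 982977.16 − 983018.28 + (26.54) = -14.58 mGal
Bouguer slab correction = 0.04193 × 2.32 × 86.0 = 8.37 mGal
Simple Bouguer anomaly = -14.58 − (8.37) = -22.95 mGal
Complete Bouguer anomaly = -22.95 + 2.85 = -20.10 mGal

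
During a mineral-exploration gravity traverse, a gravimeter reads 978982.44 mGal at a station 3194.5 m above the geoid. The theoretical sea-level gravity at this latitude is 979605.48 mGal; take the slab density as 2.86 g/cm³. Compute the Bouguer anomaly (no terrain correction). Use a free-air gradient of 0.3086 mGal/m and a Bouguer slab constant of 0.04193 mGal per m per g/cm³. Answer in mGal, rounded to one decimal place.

Free-air correction = 0.3086 × 3194.5 = 985.82 mGal
Free-air anomaly = 978982.44 − 979605.48 + (985.82) = 362.78 mGal
Bouguer slab correction = 0.04193 × 2.86 × 3194.5 = 383.08 mGal
Simple Bouguer anomaly = 362.78 − (383.08) = -20.30 mGal

-20.3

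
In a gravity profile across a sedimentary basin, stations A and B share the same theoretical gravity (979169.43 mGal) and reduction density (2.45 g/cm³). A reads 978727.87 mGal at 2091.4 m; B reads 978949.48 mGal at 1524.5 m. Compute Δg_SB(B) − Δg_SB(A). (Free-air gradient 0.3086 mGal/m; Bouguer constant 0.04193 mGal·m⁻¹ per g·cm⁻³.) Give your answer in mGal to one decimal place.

104.9

Δg_SB(A) = 978727.87 − 979169.43 + 0.3086×2091.4 − 0.04193×2.45×2091.4 = -11.00 mGal
Δg_SB(B) = 978949.48 − 979169.43 + 0.3086×1524.5 − 0.04193×2.45×1524.5 = 93.90 mGal
Difference = 93.90 − (-11.00) = 104.90 mGal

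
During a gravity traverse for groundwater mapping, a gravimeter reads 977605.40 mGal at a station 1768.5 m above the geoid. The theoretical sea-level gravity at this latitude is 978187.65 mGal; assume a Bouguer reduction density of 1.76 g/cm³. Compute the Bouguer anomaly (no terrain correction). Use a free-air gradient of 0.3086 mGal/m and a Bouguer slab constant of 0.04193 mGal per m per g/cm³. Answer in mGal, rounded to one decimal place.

Free-air correction = 0.3086 × 1768.5 = 545.76 mGal
Free-air anomaly = 977605.40 − 978187.65 + (545.76) = -36.49 mGal
Bouguer slab correction = 0.04193 × 1.76 × 1768.5 = 130.51 mGal
Simple Bouguer anomaly = -36.49 − (130.51) = -167.00 mGal

-167.0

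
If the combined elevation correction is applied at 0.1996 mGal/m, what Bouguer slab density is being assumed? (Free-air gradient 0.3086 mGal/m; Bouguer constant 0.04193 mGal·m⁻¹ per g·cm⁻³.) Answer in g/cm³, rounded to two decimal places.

0.1996 = 0.3086 − 0.04193 × ρ
ρ = (0.3086 − 0.1996) / 0.04193 = 2.60 g/cm³

2.60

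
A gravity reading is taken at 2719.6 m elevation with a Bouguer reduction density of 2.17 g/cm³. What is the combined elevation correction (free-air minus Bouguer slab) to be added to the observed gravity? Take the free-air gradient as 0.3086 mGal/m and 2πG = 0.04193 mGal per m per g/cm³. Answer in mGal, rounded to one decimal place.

Combined gradient = 0.3086 − 0.04193 × 2.17 = 0.2176119 mGal/m
Combined elevation correction = 0.2176119 × 2719.6 = 591.8 mGal

591.8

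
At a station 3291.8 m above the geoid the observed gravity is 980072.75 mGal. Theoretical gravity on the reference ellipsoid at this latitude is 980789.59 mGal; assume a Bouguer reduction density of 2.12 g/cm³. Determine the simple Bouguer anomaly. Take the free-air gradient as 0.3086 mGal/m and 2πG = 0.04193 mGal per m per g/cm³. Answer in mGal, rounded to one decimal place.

6.4

Free-air correction = 0.3086 × 3291.8 = 1015.85 mGal
Free-air anomaly = 980072.75 − 980789.59 + (1015.85) = 299.01 mGal
Bouguer slab correction = 0.04193 × 2.12 × 3291.8 = 292.61 mGal
Simple Bouguer anomaly = 299.01 − (292.61) = 6.40 mGal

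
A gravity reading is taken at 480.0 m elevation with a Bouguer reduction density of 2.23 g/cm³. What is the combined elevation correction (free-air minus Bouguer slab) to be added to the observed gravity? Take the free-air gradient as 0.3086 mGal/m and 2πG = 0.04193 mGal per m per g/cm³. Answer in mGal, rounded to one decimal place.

103.2

Combined gradient = 0.3086 − 0.04193 × 2.23 = 0.2150961 mGal/m
Combined elevation correction = 0.2150961 × 480.0 = 103.2 mGal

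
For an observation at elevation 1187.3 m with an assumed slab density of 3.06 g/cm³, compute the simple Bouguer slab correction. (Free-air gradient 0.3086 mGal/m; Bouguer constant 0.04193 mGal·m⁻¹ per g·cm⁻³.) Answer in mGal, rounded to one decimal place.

152.3

Bouguer slab correction = 0.04193 × 3.06 × 1187.3 = 152.3 mGal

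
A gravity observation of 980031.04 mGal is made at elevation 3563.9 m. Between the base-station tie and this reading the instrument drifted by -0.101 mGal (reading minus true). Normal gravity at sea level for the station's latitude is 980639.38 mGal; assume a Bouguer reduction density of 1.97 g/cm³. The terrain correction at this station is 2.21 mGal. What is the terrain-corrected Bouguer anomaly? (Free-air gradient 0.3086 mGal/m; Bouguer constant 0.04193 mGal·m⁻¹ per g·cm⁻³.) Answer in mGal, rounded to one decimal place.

Drift-corrected reading = 980031.04 − (-0.101) = 980031.141 mGal
Free-air correction = 0.3086 × 3563.9 = 1099.82 mGal
Free-air anomaly = 980031.141 − 980639.38 + (1099.82) = 491.581 mGal
Bouguer slab correction = 0.04193 × 1.97 × 3563.9 = 294.39 mGal
Simple Bouguer anomaly = 491.581 − (294.39) = 197.191 mGal
Complete Bouguer anomaly = 197.191 + 2.21 = 199.401 mGal

199.4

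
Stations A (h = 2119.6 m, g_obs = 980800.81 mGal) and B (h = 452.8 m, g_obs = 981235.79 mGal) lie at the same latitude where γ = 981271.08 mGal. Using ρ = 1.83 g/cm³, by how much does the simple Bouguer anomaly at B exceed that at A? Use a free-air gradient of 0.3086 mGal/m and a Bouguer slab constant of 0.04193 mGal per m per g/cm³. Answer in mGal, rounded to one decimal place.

Δg_SB(A) = 980800.81 − 981271.08 + 0.3086×2119.6 − 0.04193×1.83×2119.6 = 21.20 mGal
Δg_SB(B) = 981235.79 − 981271.08 + 0.3086×452.8 − 0.04193×1.83×452.8 = 69.70 mGal
Difference = 69.70 − (21.20) = 48.50 mGal

48.5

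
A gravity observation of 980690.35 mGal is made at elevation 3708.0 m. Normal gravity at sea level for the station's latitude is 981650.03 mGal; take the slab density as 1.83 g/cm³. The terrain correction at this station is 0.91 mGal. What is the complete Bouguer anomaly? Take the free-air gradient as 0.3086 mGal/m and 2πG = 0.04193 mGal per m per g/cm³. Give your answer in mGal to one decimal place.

-99.0

Free-air correction = 0.3086 × 3708.0 = 1144.29 mGal
Free-air anomaly = 980690.35 − 981650.03 + (1144.29) = 184.61 mGal
Bouguer slab correction = 0.04193 × 1.83 × 3708.0 = 284.52 mGal
Simple Bouguer anomaly = 184.61 − (284.52) = -99.91 mGal
Complete Bouguer anomaly = -99.91 + 0.91 = -99.00 mGal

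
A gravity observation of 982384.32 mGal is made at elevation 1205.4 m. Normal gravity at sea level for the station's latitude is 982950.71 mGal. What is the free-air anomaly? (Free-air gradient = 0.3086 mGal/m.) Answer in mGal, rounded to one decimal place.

-194.4

Free-air correction = 0.3086 × 1205.4 = 371.99 mGal
Free-air anomaly = 982384.32 − 982950.71 + (371.99) = -194.40 mGal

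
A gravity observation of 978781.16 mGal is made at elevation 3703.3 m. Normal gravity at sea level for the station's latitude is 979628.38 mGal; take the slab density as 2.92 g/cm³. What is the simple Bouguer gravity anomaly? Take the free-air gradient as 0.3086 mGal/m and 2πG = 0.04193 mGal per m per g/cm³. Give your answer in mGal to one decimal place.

Free-air correction = 0.3086 × 3703.3 = 1142.84 mGal
Free-air anomaly = 978781.16 − 979628.38 + (1142.84) = 295.62 mGal
Bouguer slab correction = 0.04193 × 2.92 × 3703.3 = 453.42 mGal
Simple Bouguer anomaly = 295.62 − (453.42) = -157.80 mGal

-157.8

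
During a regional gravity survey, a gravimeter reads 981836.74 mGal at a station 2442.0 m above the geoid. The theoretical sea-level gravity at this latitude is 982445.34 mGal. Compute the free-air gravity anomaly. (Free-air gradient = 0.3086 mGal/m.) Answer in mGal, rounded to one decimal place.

Free-air correction = 0.3086 × 2442.0 = 753.60 mGal
Free-air anomaly = 981836.74 − 982445.34 + (753.60) = 145.00 mGal

145.0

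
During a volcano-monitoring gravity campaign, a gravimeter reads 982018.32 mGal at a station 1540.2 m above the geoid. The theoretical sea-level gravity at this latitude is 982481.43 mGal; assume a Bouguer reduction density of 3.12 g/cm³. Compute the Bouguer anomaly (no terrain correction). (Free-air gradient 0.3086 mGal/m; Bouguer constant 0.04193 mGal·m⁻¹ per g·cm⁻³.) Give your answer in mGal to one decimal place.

-189.3

Free-air correction = 0.3086 × 1540.2 = 475.31 mGal
Free-air anomaly = 982018.32 − 982481.43 + (475.31) = 12.20 mGal
Bouguer slab correction = 0.04193 × 3.12 × 1540.2 = 201.49 mGal
Simple Bouguer anomaly = 12.20 − (201.49) = -189.29 mGal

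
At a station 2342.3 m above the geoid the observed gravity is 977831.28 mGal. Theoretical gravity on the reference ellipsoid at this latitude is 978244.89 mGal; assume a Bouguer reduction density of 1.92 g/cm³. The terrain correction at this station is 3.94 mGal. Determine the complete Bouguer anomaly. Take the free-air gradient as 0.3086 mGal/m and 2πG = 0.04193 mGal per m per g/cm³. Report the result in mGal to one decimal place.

124.6

Free-air correction = 0.3086 × 2342.3 = 722.83 mGal
Free-air anomaly = 977831.28 − 978244.89 + (722.83) = 309.22 mGal
Bouguer slab correction = 0.04193 × 1.92 × 2342.3 = 188.57 mGal
Simple Bouguer anomaly = 309.22 − (188.57) = 120.65 mGal
Complete Bouguer anomaly = 120.65 + 3.94 = 124.59 mGal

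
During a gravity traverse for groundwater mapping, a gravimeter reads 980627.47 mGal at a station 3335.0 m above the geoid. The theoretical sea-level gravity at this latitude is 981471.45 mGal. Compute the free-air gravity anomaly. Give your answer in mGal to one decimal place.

Free-air correction = 0.3086 × 3335.0 = 1029.18 mGal
Free-air anomaly = 980627.47 − 981471.45 + (1029.18) = 185.20 mGal

185.2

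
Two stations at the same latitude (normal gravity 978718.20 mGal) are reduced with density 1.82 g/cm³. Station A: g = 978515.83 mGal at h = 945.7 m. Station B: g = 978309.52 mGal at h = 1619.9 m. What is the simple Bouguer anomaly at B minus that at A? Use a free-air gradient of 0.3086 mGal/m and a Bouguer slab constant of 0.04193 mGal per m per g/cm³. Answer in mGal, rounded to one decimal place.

Δg_SB(A) = 978515.83 − 978718.20 + 0.3086×945.7 − 0.04193×1.82×945.7 = 17.30 mGal
Δg_SB(B) = 978309.52 − 978718.20 + 0.3086×1619.9 − 0.04193×1.82×1619.9 = -32.40 mGal
Difference = -32.40 − (17.30) = -49.70 mGal

-49.7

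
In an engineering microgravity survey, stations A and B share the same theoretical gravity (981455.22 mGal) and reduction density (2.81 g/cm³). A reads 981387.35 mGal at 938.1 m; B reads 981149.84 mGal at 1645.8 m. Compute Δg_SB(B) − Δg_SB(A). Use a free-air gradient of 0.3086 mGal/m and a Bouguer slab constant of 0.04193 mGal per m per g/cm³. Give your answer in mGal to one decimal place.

Δg_SB(A) = 981387.35 − 981455.22 + 0.3086×938.1 − 0.04193×2.81×938.1 = 111.10 mGal
Δg_SB(B) = 981149.84 − 981455.22 + 0.3086×1645.8 − 0.04193×2.81×1645.8 = 8.60 mGal
Difference = 8.60 − (111.10) = -102.50 mGal

-102.5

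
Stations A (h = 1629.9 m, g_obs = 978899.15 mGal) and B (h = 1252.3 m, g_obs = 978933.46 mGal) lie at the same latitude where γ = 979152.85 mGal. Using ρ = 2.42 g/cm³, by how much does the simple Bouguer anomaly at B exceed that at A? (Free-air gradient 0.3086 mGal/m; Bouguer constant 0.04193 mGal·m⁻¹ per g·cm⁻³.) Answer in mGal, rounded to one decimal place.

-43.9

Δg_SB(A) = 978899.15 − 979152.85 + 0.3086×1629.9 − 0.04193×2.42×1629.9 = 83.90 mGal
Δg_SB(B) = 978933.46 − 979152.85 + 0.3086×1252.3 − 0.04193×2.42×1252.3 = 40.00 mGal
Difference = 40.00 − (83.90) = -43.90 mGal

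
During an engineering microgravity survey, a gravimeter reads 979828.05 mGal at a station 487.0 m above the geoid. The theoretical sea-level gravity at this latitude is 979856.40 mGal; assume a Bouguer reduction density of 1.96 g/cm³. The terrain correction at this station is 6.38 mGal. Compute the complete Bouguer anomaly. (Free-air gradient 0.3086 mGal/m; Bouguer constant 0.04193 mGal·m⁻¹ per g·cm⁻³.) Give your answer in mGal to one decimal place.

88.3

Free-air correction = 0.3086 × 487.0 = 150.29 mGal
Free-air anomaly = 979828.05 − 979856.40 + (150.29) = 121.94 mGal
Bouguer slab correction = 0.04193 × 1.96 × 487.0 = 40.02 mGal
Simple Bouguer anomaly = 121.94 − (40.02) = 81.92 mGal
Complete Bouguer anomaly = 81.92 + 6.38 = 88.30 mGal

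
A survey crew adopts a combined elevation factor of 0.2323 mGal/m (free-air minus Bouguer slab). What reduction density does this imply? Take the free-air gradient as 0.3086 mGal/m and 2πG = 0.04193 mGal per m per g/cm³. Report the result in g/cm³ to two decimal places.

1.82

0.2323 = 0.3086 − 0.04193 × ρ
ρ = (0.3086 − 0.2323) / 0.04193 = 1.82 g/cm³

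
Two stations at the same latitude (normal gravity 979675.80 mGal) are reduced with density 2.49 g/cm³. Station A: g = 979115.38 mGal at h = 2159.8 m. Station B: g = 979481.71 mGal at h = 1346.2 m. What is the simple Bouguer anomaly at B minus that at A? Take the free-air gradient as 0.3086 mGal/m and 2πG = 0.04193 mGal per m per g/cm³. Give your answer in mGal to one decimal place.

Δg_SB(A) = 979115.38 − 979675.80 + 0.3086×2159.8 − 0.04193×2.49×2159.8 = -119.40 mGal
Δg_SB(B) = 979481.71 − 979675.80 + 0.3086×1346.2 − 0.04193×2.49×1346.2 = 80.80 mGal
Difference = 80.80 − (-119.40) = 200.20 mGal

200.2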